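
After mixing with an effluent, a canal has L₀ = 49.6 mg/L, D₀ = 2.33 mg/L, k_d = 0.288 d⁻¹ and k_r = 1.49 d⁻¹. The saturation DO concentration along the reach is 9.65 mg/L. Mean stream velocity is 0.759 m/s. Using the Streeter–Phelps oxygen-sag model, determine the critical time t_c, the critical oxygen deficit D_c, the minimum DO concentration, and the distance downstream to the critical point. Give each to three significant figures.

With k_r/k_d = 5.174 and 1 − D₀(k_r−k_d)/(k_d L₀) = 0.8039,
t_c = ln(5.174 × 0.8039) / (1.49 − 0.288) = ln(4.159) / 1.202 = 1.425/1.202 = 1.186 d.
L(t_c) = L₀ e^(−k_d t_c) = 49.6 × 0.7107 = 35.25 mg/L, and at the critical point k_r D_c = k_d L, so D_c = (0.288/1.49) × 35.25 = 6.814 mg/L.
Minimum DO = C_s − D_c = 9.65 − 6.814 = 2.836 mg/L.
x_c = v t_c = 0.759 m/s × 1.186 d × 86400 s/d = 77760 m ≈ 77.8 km.

t_c ≈ 1.19 d; D_c ≈ 6.81 mg/L; min DO ≈ 2.84 mg/L; x_c ≈ 77.8 km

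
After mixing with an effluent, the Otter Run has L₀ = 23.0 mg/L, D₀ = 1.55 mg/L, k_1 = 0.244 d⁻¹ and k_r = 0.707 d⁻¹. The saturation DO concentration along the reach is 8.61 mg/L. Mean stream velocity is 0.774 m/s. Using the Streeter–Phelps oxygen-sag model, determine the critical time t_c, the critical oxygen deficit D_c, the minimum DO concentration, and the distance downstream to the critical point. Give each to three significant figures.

With k_r/k_1 = 2.898 and 1 − D₀(k_r−k_1)/(k_1 L₀) = 0.8721,
t_c = ln(2.898 × 0.8721) / (0.707 − 0.244) = ln(2.527) / 0.4630 = 0.9270/0.4630 = 2.002 d.
D_c = (k_1/k_r) L₀ e^(−k_1 t_c) = (0.244/0.707) × 23.0 × e^(−0.244×2.002) = 0.3451 × 23.0 × 0.6135 = 4.870 mg/L.
Minimum DO = C_s − D_c = 8.61 − 4.870 = 3.740 mg/L.
x_c = v t_c = 0.774 m/s × 2.002 d × 86400 s/d = 133900 m ≈ 134 km.

t_c ≈ 2.00 d; D_c ≈ 4.87 mg/L; min DO ≈ 3.74 mg/L; x_c ≈ 134 km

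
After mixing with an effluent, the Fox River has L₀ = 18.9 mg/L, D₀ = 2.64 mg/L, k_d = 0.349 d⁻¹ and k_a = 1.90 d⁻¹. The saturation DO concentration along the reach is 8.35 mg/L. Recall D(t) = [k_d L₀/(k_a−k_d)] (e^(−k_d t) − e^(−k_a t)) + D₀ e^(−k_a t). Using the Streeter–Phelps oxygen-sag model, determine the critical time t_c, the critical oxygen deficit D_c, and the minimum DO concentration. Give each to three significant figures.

t_c = [1/(k_a−k_d)] ln[(k_a/k_d)(1 − D₀(k_a−k_d)/(k_d L₀))]
= [1/(1.90−0.349)] ln[(1.90/0.349)(1 − 2.64×1.551/(0.349×18.9))]
= (1/1.551) ln[5.444 × 0.3792] = 0.6447 × ln(2.065) = 0.6447 × 0.7249 = 0.4674 d.
D_c = (k_d/k_a) L₀ e^(−k_d t_c) = (0.349/1.90) × 18.9 × e^(−0.349×0.4674) = 0.1837 × 18.9 × 0.8495 = 2.949 mg/L.
Minimum DO = C_s − D_c = 8.35 − 2.949 = 5.401 mg/L.

t_c ≈ 0.467 d; D_c ≈ 2.95 mg/L; min DO ≈ 5.40 mg/L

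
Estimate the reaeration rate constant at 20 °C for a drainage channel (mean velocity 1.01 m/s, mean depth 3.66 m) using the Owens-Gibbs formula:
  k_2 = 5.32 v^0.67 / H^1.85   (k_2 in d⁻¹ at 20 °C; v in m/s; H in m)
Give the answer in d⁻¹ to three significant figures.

k_2 ≈ 0.486 d⁻¹

k_2 = 5.32 × 1.01^0.67 / 3.66^1.85 = 5.32 × 1.007 / 11.03 = 0.4857 d⁻¹.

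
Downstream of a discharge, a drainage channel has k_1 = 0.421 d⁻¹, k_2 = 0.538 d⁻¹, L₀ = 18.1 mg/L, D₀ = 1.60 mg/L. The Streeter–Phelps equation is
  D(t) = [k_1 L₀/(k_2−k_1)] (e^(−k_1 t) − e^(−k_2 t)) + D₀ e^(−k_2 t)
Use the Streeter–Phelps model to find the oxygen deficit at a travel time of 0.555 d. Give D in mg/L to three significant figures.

k_1 L₀/(k_2−k_1) = 0.421×18.1/(0.538−0.421) = 7.620/0.1170 = 65.13 mg/L.
e^(−k_1 t) = e^(−0.421×0.5550) = 0.7916; e^(−k_2 t) = e^(−0.538×0.5550) = 0.7419.
D = 65.13 × (0.7916 − 0.7419) + 1.60 × 0.7419 = 3.242 + 1.187 = 4.429 mg/L.

D ≈ 4.43 mg/L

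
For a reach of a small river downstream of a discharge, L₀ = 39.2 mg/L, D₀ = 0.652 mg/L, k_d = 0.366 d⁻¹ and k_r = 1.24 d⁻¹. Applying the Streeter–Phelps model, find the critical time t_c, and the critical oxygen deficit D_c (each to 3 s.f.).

t_c = [1/(k_r−k_d)] ln[(k_r/k_d)(1 − D₀(k_r−k_d)/(k_d L₀))]
= [1/(1.24−0.366)] ln[(1.24/0.366)(1 − 0.652×0.8740/(0.366×39.2))]
= (1/0.8740) ln[3.388 × 0.9603] = 1.144 × ln(3.253) = 1.144 × 1.180 = 1.350 d.
L(t_c) = L₀ e^(−k_d t_c) = 39.2 × 0.6102 = 23.92 mg/L, and at the critical point k_r D_c = k_d L, so D_c = (0.366/1.24) × 23.92 = 7.060 mg/L.

t_c ≈ 1.35 d; D_c ≈ 7.06 mg/L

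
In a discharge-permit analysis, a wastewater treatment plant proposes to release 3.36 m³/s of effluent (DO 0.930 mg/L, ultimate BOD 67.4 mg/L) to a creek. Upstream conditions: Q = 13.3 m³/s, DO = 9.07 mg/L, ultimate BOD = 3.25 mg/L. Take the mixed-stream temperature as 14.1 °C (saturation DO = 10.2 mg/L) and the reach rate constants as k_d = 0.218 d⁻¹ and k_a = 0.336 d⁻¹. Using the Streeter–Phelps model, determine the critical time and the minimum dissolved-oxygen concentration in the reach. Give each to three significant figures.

Mixed DO = (13.3×9.07 + 3.36×0.930)/(13.3+3.36) = 123.8/16.66 = 7.428 mg/L.
Mixed L₀ = (13.3×3.25 + 3.36×67.4)/(16.66) = 269.7/16.66 = 16.19 mg/L.
Initial deficit D₀ = C_s − DO₀ = 10.2 − 7.428 = 2.772 mg/L.
t_c = (1/0.1180) ln[(0.336/0.218)(1 − 2.772×0.1180/(0.218×16.19))] = 8.475 × ln(1.398) = 2.842 d.
D_c = (0.218/0.336) × 16.19 × e^(−0.218×2.842) = 0.6488 × 16.19 × 0.5382 = 5.652 mg/L.
Minimum DO = 10.2 − 5.652 = 4.548 mg/L.

t_c ≈ 2.84 d; minimum DO ≈ 4.55 mg/L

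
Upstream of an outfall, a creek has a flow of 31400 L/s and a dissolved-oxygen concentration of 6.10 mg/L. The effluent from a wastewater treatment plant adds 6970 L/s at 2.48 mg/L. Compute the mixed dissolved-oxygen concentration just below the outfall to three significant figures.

5.44 mg/L

Flow-weighted mixing: C = (Q_r C_r + Q_w C_w)/(Q_r + Q_w)
= (31400×6.10 + 6970×2.48)/(31400 + 6970) = 208800/38370 = 5.442 mg/L.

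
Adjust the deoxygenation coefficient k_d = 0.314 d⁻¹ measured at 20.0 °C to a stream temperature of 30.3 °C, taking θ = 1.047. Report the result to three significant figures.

k_d ≈ 0.504 d⁻¹

k_d(T₂) = k_d(T₁) · θ^(T₂−T₁) = 0.314 × 1.047^(30.3−20.0)
= 0.314 × 1.047^10.3 = 0.314 × 1.605 = 0.5039 d⁻¹.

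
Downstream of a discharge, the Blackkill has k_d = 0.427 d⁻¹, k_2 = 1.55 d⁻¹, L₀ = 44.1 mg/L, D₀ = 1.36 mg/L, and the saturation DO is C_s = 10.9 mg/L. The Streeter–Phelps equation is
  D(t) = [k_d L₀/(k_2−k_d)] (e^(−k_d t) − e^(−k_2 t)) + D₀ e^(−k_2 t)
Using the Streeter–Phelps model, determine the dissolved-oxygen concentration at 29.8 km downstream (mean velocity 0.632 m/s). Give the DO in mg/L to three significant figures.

Travel time t = x/v = 29.8 km / (0.632 m/s) = 29800 m / 0.632 m/s = 47150 s = 0.5457 d.
k_d L₀/(k_2−k_d) = 0.427×44.1/(1.55−0.427) = 18.83/1.123 = 16.77 mg/L.
e^(−k_d t) = e^(−0.427×0.5457) = 0.7921; e^(−k_2 t) = e^(−1.55×0.5457) = 0.4292.
D = 16.77 × (0.7921 − 0.4292) + 1.36 × 0.4292 = 6.086 + 0.5837 = 6.670 mg/L.
DO = C_s − D = 10.9 − 6.670 = 4.230 mg/L.

DO ≈ 4.23 mg/L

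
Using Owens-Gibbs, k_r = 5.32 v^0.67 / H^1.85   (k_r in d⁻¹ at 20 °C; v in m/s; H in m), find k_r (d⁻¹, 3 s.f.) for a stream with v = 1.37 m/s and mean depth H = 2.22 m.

k_r ≈ 1.50 d⁻¹

k_r = 5.32 × 1.37^0.67 / 2.22^1.85 = 5.32 × 1.235 / 4.373 = 1.502 d⁻¹.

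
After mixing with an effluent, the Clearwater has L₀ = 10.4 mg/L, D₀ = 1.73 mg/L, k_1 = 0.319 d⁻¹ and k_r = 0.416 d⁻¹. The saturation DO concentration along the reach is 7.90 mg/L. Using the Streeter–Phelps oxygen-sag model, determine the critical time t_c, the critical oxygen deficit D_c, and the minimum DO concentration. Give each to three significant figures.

t_c = [1/(k_r−k_1)] ln[(k_r/k_1)(1 − D₀(k_r−k_1)/(k_1 L₀))]
= [1/(0.416−0.319)] ln[(0.416/0.319)(1 − 1.73×0.09700/(0.319×10.4))]
= (1/0.09700) ln[1.304 × 0.9494] = 10.31 × ln(1.238) = 10.31 × 0.2136 = 2.202 d.
D_c = (k_1/k_r) L₀ e^(−k_1 t_c) = (0.319/0.416) × 10.4 × e^(−0.319×2.202) = 0.7668 × 10.4 × 0.4954 = 3.951 mg/L.
Minimum DO = C_s − D_c = 7.90 − 3.951 = 3.949 mg/L.

t_c ≈ 2.20 d; D_c ≈ 3.95 mg/L; min DO ≈ 3.95 mg/L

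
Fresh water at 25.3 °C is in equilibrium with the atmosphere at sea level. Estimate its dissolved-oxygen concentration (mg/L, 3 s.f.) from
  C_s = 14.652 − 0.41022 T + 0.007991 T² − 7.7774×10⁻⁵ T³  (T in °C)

C_s ≈ 8.13 mg/L

C_s = 14.652 − 0.41022×25.3 + 0.007991×25.3² − 7.7774×10⁻⁵×25.3³ = 8.129 mg/L.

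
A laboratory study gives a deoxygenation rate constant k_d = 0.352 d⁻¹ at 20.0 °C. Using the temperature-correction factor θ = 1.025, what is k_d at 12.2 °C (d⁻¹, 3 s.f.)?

k_d ≈ 0.290 d⁻¹

k_d(T₂) = k_d(T₁) · θ^(T₂−T₁) = 0.352 × 1.025^(12.2−20.0)
= 0.352 × 1.025^-7.80 = 0.352 × 0.8248 = 0.2903 d⁻¹.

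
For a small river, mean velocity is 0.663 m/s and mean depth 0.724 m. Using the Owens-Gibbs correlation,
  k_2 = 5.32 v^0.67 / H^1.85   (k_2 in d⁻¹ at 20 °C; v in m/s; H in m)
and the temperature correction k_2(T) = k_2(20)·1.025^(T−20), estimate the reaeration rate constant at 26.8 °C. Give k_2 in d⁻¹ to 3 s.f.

k_2 ≈ 8.68 d⁻¹

k_2(20) = 5.32 × 0.663^0.67 / 0.724^1.85 = 5.32 × 0.7593 / 0.5502 = 7.342 d⁻¹.
k_2(26.8) = 7.342 × 1.025^(26.8−20) = 7.342 × 1.183 = 8.684 d⁻¹.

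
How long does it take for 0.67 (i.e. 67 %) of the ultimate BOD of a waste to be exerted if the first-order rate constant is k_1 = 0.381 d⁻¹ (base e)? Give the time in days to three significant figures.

y/L₀ = 1 − e^(−k_1 t) = 0.67 ⇒ e^(−k_1 t) = 0.330
t = −ln(0.330) / 0.381 = 1.109 / 0.381 = 2.910 d.

t ≈ 2.91 d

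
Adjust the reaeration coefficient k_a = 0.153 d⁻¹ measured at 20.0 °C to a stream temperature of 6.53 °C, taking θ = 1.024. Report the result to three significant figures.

k_a(T₂) = k_a(T₁) · θ^(T₂−T₁) = 0.153 × 1.024^(6.53−20.0)
= 0.153 × 1.024^-13.5 = 0.153 × 0.7265 = 0.1112 d⁻¹.

k_a ≈ 0.111 d⁻¹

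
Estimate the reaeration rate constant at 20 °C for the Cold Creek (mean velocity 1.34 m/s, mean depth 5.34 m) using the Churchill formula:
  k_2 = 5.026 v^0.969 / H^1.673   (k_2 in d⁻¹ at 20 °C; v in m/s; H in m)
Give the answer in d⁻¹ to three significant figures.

k_2 = 5.026 × 1.34^0.969 / 5.34^1.673 = 5.026 × 1.328 / 16.49 = 0.4048 d⁻¹.

k_2 ≈ 0.405 d⁻¹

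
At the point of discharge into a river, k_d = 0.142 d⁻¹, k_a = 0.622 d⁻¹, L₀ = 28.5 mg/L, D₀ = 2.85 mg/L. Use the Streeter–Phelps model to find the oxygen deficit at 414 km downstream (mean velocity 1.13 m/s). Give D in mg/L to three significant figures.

Travel time t = x/v = 414 km / (1.13 m/s) = 414000 m / 1.13 m/s = 366400 s = 4.240 d.
k_d L₀/(k_a−k_d) = 0.142×28.5/(0.622−0.142) = 4.047/0.4800 = 8.431 mg/L.
e^(−k_d t) = e^(−0.142×4.240) = 0.5476; e^(−k_a t) = e^(−0.622×4.240) = 0.07154.
D = 8.431 × (0.5476 − 0.07154) + 2.85 × 0.07154 = 4.014 + 0.2039 = 4.218 mg/L.

D ≈ 4.22 mg/L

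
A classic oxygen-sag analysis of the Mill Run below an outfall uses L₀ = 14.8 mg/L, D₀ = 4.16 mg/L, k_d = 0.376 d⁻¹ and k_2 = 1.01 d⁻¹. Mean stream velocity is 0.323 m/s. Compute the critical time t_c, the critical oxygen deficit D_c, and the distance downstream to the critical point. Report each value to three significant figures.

t_c = [1/(k_2−k_d)] ln[(k_2/k_d)(1 − D₀(k_2−k_d)/(k_d L₀))]
= [1/(1.01−0.376)] ln[(1.01/0.376)(1 − 4.16×0.6340/(0.376×14.8))]
= (1/0.6340) ln[2.686 × 0.5260] = 1.577 × ln(1.413) = 1.577 × 0.3458 = 0.5454 d.
D_c = (k_d/k_2) L₀ e^(−k_d t_c) = (0.376/1.01) × 14.8 × e^(−0.376×0.5454) = 0.3723 × 14.8 × 0.8146 = 4.488 mg/L.
x_c = v t_c = 0.323 m/s × 0.5454 d × 86400 s/d = 15220 m ≈ 15.2 km.

t_c ≈ 0.545 d; D_c ≈ 4.49 mg/L; x_c ≈ 15.2 km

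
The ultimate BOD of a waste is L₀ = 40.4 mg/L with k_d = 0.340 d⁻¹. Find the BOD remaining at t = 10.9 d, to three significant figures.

L ≈ 0.993 mg/L

L_t = L₀ e^(−k_d t) = 40.4 × e^(−0.340×10.9) = 40.4 × 0.02458 = 0.9929 mg/L.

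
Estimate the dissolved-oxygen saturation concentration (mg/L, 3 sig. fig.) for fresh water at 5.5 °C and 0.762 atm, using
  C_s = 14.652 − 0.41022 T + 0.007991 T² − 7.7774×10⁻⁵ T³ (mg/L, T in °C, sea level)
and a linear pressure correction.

C_s ≈ 9.62 mg/L

At sea level: C_s = 14.652 − 0.41022×5.5 + 0.007991×5.5² − 7.7774×10⁻⁵×5.5³ = 12.62 mg/L.
Pressure correction: C_s' = 12.62 × 0.762 = 9.620 mg/L.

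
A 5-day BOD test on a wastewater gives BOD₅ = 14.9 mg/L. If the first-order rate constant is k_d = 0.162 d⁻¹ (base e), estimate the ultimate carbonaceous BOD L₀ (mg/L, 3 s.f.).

L₀ ≈ 26.8 mg/L

BOD₅ = L₀(1 − e^(−5k_d)) ⇒ L₀ = BOD₅ / (1 − e^(−5×0.162))
= 14.9 / (1 − 0.4449) = 14.9 / 0.5551 = 26.84 mg/L.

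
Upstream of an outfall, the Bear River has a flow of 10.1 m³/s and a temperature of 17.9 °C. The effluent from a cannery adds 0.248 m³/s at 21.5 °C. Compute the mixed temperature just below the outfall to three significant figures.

Flow-weighted mixing: C = (Q_r C_r + Q_w C_w)/(Q_r + Q_w)
= (10.1×17.9 + 0.248×21.5)/(10.1 + 0.248) = 186.1/10.35 = 17.99 °C.

18.0 °C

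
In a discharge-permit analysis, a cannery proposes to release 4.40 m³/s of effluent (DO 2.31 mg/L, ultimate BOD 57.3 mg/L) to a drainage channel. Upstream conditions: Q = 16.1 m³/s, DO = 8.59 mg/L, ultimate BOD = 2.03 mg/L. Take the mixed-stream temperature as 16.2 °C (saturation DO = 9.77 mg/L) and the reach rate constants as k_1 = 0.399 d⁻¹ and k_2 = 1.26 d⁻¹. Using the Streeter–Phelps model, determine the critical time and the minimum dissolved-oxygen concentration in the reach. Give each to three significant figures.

t_c ≈ 0.756 d; minimum DO ≈ 6.52 mg/L

Mixed DO = (16.1×8.59 + 4.40×2.31)/(16.1+4.40) = 148.5/20.50 = 7.242 mg/L.
Mixed L₀ = (16.1×2.03 + 4.40×57.3)/(20.50) = 284.8/20.50 = 13.89 mg/L.
Initial deficit D₀ = C_s − DO₀ = 9.77 − 7.242 = 2.528 mg/L.
t_c = (1/0.8610) ln[(1.26/0.399)(1 − 2.528×0.8610/(0.399×13.89))] = 1.161 × ln(1.918) = 0.7564 d.
D_c = (0.399/1.26) × 13.89 × e^(−0.399×0.7564) = 0.3167 × 13.89 × 0.7395 = 3.253 mg/L.
Minimum DO = 9.77 − 3.253 = 6.517 mg/L.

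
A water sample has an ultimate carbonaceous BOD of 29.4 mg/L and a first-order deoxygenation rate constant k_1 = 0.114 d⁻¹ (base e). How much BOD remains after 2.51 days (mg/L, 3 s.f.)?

L ≈ 22.1 mg/L

L_t = L₀ e^(−k_1 t) = 29.4 × e^(−0.114×2.51) = 29.4 × 0.7512 = 22.08 mg/L.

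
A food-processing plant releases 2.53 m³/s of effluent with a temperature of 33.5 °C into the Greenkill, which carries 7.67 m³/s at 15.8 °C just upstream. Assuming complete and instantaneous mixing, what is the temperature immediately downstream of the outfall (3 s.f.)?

Flow-weighted mixing: C = (Q_r C_r + Q_w C_w)/(Q_r + Q_w)
= (7.67×15.8 + 2.53×33.5)/(7.67 + 2.53) = 205.9/10.20 = 20.19 °C.

20.2 °C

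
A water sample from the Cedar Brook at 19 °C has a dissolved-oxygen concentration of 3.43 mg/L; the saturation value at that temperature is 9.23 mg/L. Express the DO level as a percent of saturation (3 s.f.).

37.2 % saturation

% saturation = C/C_s × 100 = 3.43/9.23 × 100 = 37.2 %.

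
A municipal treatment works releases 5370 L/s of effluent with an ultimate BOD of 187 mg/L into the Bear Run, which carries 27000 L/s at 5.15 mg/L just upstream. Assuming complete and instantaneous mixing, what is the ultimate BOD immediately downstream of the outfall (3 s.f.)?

35.3 mg/L

Flow-weighted mixing: C = (Q_r C_r + Q_w C_w)/(Q_r + Q_w)
= (27000×5.15 + 5370×187)/(27000 + 5370) = 1.143×10^6/32370 = 35.32 mg/L.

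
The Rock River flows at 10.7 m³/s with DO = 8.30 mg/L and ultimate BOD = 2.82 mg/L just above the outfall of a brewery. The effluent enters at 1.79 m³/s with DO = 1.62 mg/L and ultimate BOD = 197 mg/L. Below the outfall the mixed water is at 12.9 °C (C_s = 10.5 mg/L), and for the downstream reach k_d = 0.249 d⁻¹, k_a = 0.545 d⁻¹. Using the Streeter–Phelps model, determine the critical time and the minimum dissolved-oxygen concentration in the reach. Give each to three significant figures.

t_c ≈ 2.21 d; minimum DO ≈ 2.41 mg/L

Mixed DO = (10.7×8.30 + 1.79×1.62)/(10.7+1.79) = 91.71/12.49 = 7.343 mg/L.
Mixed L₀ = (10.7×2.82 + 1.79×197)/(12.49) = 382.8/12.49 = 30.65 mg/L.
Initial deficit D₀ = C_s − DO₀ = 10.5 − 7.343 = 3.157 mg/L.
t_c = (1/0.2960) ln[(0.545/0.249)(1 − 3.157×0.2960/(0.249×30.65))] = 3.378 × ln(1.921) = 2.205 d.
D_c = (0.249/0.545) × 30.65 × e^(−0.249×2.205) = 0.4569 × 30.65 × 0.5775 = 8.087 mg/L.
Minimum DO = 10.5 − 8.087 = 2.413 mg/L.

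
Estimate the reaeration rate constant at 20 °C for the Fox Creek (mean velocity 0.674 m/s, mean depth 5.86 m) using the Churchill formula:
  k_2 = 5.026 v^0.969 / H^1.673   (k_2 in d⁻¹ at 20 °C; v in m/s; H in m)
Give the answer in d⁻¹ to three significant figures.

k_2 = 5.026 × 0.674^0.969 / 5.86^1.673 = 5.026 × 0.6823 / 19.26 = 0.1780 d⁻¹.

k_2 ≈ 0.178 d⁻¹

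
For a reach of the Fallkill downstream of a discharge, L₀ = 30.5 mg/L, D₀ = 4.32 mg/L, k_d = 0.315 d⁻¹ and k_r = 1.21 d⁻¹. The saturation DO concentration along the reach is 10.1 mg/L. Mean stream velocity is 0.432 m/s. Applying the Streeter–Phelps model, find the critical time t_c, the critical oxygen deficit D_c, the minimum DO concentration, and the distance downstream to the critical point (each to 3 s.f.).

t_c ≈ 0.928 d; D_c ≈ 5.93 mg/L; min DO ≈ 4.17 mg/L; x_c ≈ 34.7 km

With k_r/k_d = 3.841 and 1 − D₀(k_r−k_d)/(k_d L₀) = 0.5976,
t_c = ln(3.841 × 0.5976) / (1.21 − 0.315) = ln(2.295) / 0.8950 = 0.8309/0.8950 = 0.9284 d.
L(t_c) = L₀ e^(−k_d t_c) = 30.5 × 0.7464 = 22.77 mg/L, and at the critical point k_r D_c = k_d L, so D_c = (0.315/1.21) × 22.77 = 5.927 mg/L.
Minimum DO = C_s − D_c = 10.1 − 5.927 = 4.173 mg/L.
x_c = v t_c = 0.432 m/s × 0.9284 d × 86400 s/d = 34650 m ≈ 34.7 km.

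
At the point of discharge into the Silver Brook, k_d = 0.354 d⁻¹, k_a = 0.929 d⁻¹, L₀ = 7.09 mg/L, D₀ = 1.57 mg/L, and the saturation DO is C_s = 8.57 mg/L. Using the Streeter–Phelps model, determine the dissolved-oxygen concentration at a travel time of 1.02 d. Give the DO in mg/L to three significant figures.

k_d L₀/(k_a−k_d) = 0.354×7.09/(0.929−0.354) = 2.510/0.5750 = 4.365 mg/L.
e^(−k_d t) = e^(−0.354×1.020) = 0.6969; e^(−k_a t) = e^(−0.929×1.020) = 0.3877.
D = 4.365 × (0.6969 − 0.3877) + 1.57 × 0.3877 = 1.350 + 0.6087 = 1.959 mg/L.
DO = C_s − D = 8.57 − 1.959 = 6.611 mg/L.

DO ≈ 6.61 mg/L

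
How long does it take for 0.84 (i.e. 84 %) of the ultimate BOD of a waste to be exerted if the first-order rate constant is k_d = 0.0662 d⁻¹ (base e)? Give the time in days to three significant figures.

y/L₀ = 1 − e^(−k_d t) = 0.84 ⇒ e^(−k_d t) = 0.160
t = −ln(0.160) / 0.0662 = 1.833 / 0.0662 = 27.68 d.

t ≈ 27.7 d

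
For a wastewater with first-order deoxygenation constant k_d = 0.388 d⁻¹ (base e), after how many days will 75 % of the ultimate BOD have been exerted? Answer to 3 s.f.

t ≈ 3.57 d

y/L₀ = 1 − e^(−k_d t) = 0.75 ⇒ e^(−k_d t) = 0.250
t = −ln(0.250) / 0.388 = 1.386 / 0.388 = 3.573 d.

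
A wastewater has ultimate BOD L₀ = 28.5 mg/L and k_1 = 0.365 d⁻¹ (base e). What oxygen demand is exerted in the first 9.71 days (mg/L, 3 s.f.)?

y_t = L₀(1 − e^(−k_1 t)) = 28.5 × (1 − e^(−0.365×9.71))
= 28.5 × (1 − 0.02889) = 28.5 × 0.9711 = 27.68 mg/L.

y ≈ 27.7 mg/L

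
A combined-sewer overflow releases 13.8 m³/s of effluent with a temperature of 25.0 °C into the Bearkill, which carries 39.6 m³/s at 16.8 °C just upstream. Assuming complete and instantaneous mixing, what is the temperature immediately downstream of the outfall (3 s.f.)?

Flow-weighted mixing: C = (Q_r C_r + Q_w C_w)/(Q_r + Q_w)
= (39.6×16.8 + 13.8×25.0)/(39.6 + 13.8) = 1010/53.40 = 18.92 °C.

18.9 °C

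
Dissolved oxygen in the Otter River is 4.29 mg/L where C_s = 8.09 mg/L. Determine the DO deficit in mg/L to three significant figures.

D = C_s − C = 8.09 − 4.29 = 3.80 mg/L.

D ≈ 3.80 mg/L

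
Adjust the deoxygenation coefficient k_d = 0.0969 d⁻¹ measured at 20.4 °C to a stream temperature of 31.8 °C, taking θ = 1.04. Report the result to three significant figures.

k_d(T₂) = k_d(T₁) · θ^(T₂−T₁) = 0.0969 × 1.04^(31.8−20.4)
= 0.0969 × 1.04^11.4 = 0.0969 × 1.564 = 0.1515 d⁻¹.

k_d ≈ 0.152 d⁻¹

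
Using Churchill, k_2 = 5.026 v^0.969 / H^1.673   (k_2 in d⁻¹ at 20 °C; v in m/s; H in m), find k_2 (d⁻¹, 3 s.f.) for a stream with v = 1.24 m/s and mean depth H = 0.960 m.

k_2 = 5.026 × 1.24^0.969 / 0.960^1.673 = 5.026 × 1.232 / 0.9340 = 6.628 d⁻¹.

k_2 ≈ 6.63 d⁻¹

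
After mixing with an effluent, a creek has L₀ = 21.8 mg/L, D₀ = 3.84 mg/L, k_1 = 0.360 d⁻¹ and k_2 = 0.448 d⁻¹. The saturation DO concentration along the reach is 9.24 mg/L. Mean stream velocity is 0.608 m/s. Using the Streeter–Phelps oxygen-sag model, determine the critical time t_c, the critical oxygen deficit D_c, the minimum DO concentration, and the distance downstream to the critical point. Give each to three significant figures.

t_c ≈ 1.98 d; D_c ≈ 8.57 mg/L; min DO ≈ 0.667 mg/L; x_c ≈ 104 km

t_c = [1/(k_2−k_1)] ln[(k_2/k_1)(1 − D₀(k_2−k_1)/(k_1 L₀))]
= [1/(0.448−0.360)] ln[(0.448/0.360)(1 − 3.84×0.08800/(0.360×21.8))]
= (1/0.08800) ln[1.244 × 0.9569] = 11.36 × ln(1.191) = 11.36 × 0.1747 = 1.985 d.
D_c = (k_1/k_2) L₀ e^(−k_1 t_c) = (0.360/0.448) × 21.8 × e^(−0.360×1.985) = 0.8036 × 21.8 × 0.4894 = 8.573 mg/L.
Minimum DO = C_s − D_c = 9.24 − 8.573 = 0.6669 mg/L.
x_c = v t_c = 0.608 m/s × 1.985 d × 86400 s/d = 104300 m ≈ 104 km.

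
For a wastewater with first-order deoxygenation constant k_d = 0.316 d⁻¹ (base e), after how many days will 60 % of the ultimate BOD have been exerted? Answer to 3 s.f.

t ≈ 2.90 d

y/L₀ = 1 − e^(−k_d t) = 0.60 ⇒ e^(−k_d t) = 0.400
t = −ln(0.400) / 0.316 = 0.9163 / 0.316 = 2.900 d.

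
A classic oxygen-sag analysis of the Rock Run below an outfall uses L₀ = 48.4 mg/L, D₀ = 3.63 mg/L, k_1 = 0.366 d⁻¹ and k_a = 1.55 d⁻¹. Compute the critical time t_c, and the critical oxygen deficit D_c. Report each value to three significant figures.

t_c = [1/(k_a−k_1)] ln[(k_a/k_1)(1 − D₀(k_a−k_1)/(k_1 L₀))]
= [1/(1.55−0.366)] ln[(1.55/0.366)(1 − 3.63×1.184/(0.366×48.4))]
= (1/1.184) ln[4.235 × 0.7574] = 0.8446 × ln(3.207) = 0.8446 × 1.165 = 0.9844 d.
D_c = (k_1/k_a) L₀ e^(−k_1 t_c) = (0.366/1.55) × 48.4 × e^(−0.366×0.9844) = 0.2361 × 48.4 × 0.6975 = 7.971 mg/L.

t_c ≈ 0.984 d; D_c ≈ 7.97 mg/L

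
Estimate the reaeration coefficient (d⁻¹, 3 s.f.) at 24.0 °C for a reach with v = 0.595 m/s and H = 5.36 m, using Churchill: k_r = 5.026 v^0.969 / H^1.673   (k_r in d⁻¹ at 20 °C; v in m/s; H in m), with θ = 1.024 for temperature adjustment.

k_r ≈ 0.201 d⁻¹

k_r(20) = 5.026 × 0.595^0.969 / 5.36^1.673 = 5.026 × 0.6047 / 16.59 = 0.1832 d⁻¹.
k_r(24.0) = 0.1832 × 1.024^(24.0−20) = 0.1832 × 1.100 = 0.2014 d⁻¹.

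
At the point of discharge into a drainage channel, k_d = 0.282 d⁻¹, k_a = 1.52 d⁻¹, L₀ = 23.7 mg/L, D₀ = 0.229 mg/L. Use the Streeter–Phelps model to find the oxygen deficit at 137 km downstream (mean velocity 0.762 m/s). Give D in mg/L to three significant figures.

D ≈ 2.78 mg/L

Travel time t = x/v = 137 km / (0.762 m/s) = 137000 m / 0.762 m/s = 179800 s = 2.081 d.
k_d L₀/(k_a−k_d) = 0.282×23.7/(1.52−0.282) = 6.683/1.238 = 5.399 mg/L.
e^(−k_d t) = e^(−0.282×2.081) = 0.5561; e^(−k_a t) = e^(−1.52×2.081) = 0.04230.
D = 5.399 × (0.5561 − 0.04230) + 0.229 × 0.04230 = 2.774 + 0.009687 = 2.783 mg/L.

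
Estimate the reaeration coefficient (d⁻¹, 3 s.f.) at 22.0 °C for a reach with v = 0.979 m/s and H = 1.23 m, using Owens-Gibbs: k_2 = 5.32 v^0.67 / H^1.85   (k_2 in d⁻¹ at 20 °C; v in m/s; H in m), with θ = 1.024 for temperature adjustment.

k_2 ≈ 3.75 d⁻¹

k_2(20) = 5.32 × 0.979^0.67 / 1.23^1.85 = 5.32 × 0.9859 / 1.467 = 3.576 d⁻¹.
k_2(22.0) = 3.576 × 1.024^(22.0−20) = 3.576 × 1.049 = 3.750 d⁻¹.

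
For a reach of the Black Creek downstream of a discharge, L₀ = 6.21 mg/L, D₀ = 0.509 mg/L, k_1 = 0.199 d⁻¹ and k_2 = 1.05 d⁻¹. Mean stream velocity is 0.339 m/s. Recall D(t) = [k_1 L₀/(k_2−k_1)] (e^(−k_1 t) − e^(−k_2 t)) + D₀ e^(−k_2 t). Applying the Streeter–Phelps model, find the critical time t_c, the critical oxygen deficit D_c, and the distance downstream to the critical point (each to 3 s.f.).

t_c = [1/(k_2−k_1)] ln[(k_2/k_1)(1 − D₀(k_2−k_1)/(k_1 L₀))]
= [1/(1.05−0.199)] ln[(1.05/0.199)(1 − 0.509×0.8510/(0.199×6.21))]
= (1/0.8510) ln[5.276 × 0.6495] = 1.175 × ln(3.427) = 1.175 × 1.232 = 1.447 d.
D_c = (k_1/k_2) L₀ e^(−k_1 t_c) = (0.199/1.05) × 6.21 × e^(−0.199×1.447) = 0.1895 × 6.21 × 0.7497 = 0.8824 mg/L.
x_c = v t_c = 0.339 m/s × 1.447 d × 86400 s/d = 42390 m ≈ 42.4 km.

t_c ≈ 1.45 d; D_c ≈ 0.882 mg/L; x_c ≈ 42.4 km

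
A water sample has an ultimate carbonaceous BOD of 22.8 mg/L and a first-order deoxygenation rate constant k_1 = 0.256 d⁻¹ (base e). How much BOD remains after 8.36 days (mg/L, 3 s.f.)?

L_t = L₀ e^(−k_1 t) = 22.8 × e^(−0.256×8.36) = 22.8 × 0.1176 = 2.682 mg/L.

L ≈ 2.68 mg/L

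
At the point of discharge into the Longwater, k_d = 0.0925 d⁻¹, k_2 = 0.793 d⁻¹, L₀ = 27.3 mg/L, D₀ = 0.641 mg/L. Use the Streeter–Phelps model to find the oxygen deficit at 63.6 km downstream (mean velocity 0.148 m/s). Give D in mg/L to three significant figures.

Travel time t = x/v = 63.6 km / (0.148 m/s) = 63600 m / 0.148 m/s = 429700 s = 4.974 d.
k_d L₀/(k_2−k_d) = 0.0925×27.3/(0.793−0.0925) = 2.525/0.7005 = 3.605 mg/L.
e^(−k_d t) = e^(−0.0925×4.974) = 0.6312; e^(−k_2 t) = e^(−0.793×4.974) = 0.01937.
D = 3.605 × (0.6312 − 0.01937) + 0.641 × 0.01937 = 2.206 + 0.01241 = 2.218 mg/L.

D ≈ 2.22 mg/L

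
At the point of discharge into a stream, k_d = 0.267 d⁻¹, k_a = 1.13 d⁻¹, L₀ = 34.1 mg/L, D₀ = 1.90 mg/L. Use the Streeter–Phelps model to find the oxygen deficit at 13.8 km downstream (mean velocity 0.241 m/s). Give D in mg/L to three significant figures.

D ≈ 4.75 mg/L

Travel time t = x/v = 13.8 km / (0.241 m/s) = 13800 m / 0.241 m/s = 57260 s = 0.6627 d.
k_d L₀/(k_a−k_d) = 0.267×34.1/(1.13−0.267) = 9.105/0.8630 = 10.55 mg/L.
e^(−k_d t) = e^(−0.267×0.6627) = 0.8378; e^(−k_a t) = e^(−1.13×0.6627) = 0.4729.
D = 10.55 × (0.8378 − 0.4729) + 1.90 × 0.4729 = 3.850 + 0.8985 = 4.749 mg/L.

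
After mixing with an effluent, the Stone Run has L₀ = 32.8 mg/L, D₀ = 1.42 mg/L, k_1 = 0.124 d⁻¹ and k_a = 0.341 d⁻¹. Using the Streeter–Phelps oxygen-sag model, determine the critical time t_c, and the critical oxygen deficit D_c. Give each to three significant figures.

t_c ≈ 4.30 d; D_c ≈ 7.00 mg/L

t_c = [1/(k_a−k_1)] ln[(k_a/k_1)(1 − D₀(k_a−k_1)/(k_1 L₀))]
= [1/(0.341−0.124)] ln[(0.341/0.124)(1 − 1.42×0.2170/(0.124×32.8))]
= (1/0.2170) ln[2.750 × 0.9242] = 4.608 × ln(2.542) = 4.608 × 0.9328 = 4.299 d.
L(t_c) = L₀ e^(−k_1 t_c) = 32.8 × 0.5868 = 19.25 mg/L, and at the critical point k_a D_c = k_1 L, so D_c = (0.124/0.341) × 19.25 = 6.999 mg/L.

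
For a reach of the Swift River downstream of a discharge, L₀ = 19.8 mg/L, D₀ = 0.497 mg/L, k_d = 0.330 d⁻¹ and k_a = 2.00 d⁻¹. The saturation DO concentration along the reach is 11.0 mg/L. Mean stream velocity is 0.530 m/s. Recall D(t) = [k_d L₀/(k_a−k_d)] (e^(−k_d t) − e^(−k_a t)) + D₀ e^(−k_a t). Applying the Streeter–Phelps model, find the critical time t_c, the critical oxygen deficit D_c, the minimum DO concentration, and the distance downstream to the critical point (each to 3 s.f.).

At the critical point dD/dt = 0, so k_d L₀ e^(−k_d t) = k_a D. Substituting D(t) from the Streeter–Phelps equation and solving for t gives
t_c = ln[(k_a/k_d)(1 − D₀(k_a−k_d)/(k_d L₀))] / (k_a−k_d).
Here k_a−k_d = 1.670 d⁻¹ and 1 − D₀(k_a−k_d)/(k_d L₀) = 1 − 0.497×1.670/(0.330×19.8) = 0.8730, so
t_c = ln(6.061 × 0.8730) / 1.670 = 1.666 / 1.670 = 0.9976 d.
D_c = (k_d/k_a) L₀ e^(−k_d t_c) = (0.330/2.00) × 19.8 × e^(−0.330×0.9976) = 0.1650 × 19.8 × 0.7195 = 2.351 mg/L.
Minimum DO = C_s − D_c = 11.0 − 2.351 = 8.649 mg/L.
x_c = v t_c = 0.530 m/s × 0.9976 d × 86400 s/d = 45680 m ≈ 45.7 km.

t_c ≈ 0.998 d; D_c ≈ 2.35 mg/L; min DO ≈ 8.65 mg/L; x_c ≈ 45.7 km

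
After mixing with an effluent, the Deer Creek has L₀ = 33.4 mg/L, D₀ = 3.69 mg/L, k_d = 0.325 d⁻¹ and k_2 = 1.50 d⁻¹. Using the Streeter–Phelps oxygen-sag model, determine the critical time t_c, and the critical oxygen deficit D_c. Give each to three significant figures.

t_c ≈ 0.868 d; D_c ≈ 5.46 mg/L

t_c = [1/(k_2−k_d)] ln[(k_2/k_d)(1 − D₀(k_2−k_d)/(k_d L₀))]
= [1/(1.50−0.325)] ln[(1.50/0.325)(1 − 3.69×1.175/(0.325×33.4))]
= (1/1.175) ln[4.615 × 0.6006] = 0.8511 × ln(2.772) = 0.8511 × 1.020 = 0.8677 d.
D_c = (k_d/k_2) L₀ e^(−k_d t_c) = (0.325/1.50) × 33.4 × e^(−0.325×0.8677) = 0.2167 × 33.4 × 0.7543 = 5.458 mg/L.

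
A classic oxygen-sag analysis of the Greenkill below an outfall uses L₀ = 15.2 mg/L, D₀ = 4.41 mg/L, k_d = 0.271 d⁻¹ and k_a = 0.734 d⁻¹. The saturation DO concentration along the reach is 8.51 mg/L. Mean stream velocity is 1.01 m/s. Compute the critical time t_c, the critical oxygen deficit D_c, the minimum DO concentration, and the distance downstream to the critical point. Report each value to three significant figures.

At the critical point dD/dt = 0, so k_d L₀ e^(−k_d t) = k_a D. Substituting D(t) from the Streeter–Phelps equation and solving for t gives
t_c = ln[(k_a/k_d)(1 − D₀(k_a−k_d)/(k_d L₀))] / (k_a−k_d).
Here k_a−k_d = 0.4630 d⁻¹ and 1 − D₀(k_a−k_d)/(k_d L₀) = 1 − 4.41×0.4630/(0.271×15.2) = 0.5043, so
t_c = ln(2.708 × 0.5043) / 0.4630 = 0.3118 / 0.4630 = 0.6735 d.
D_c = (k_d/k_a) L₀ e^(−k_d t_c) = (0.271/0.734) × 15.2 × e^(−0.271×0.6735) = 0.3692 × 15.2 × 0.8332 = 4.676 mg/L.
Minimum DO = C_s − D_c = 8.51 − 4.676 = 3.834 mg/L.
x_c = v t_c = 1.01 m/s × 0.6735 d × 86400 s/d = 58770 m ≈ 58.8 km.

t_c ≈ 0.674 d; D_c ≈ 4.68 mg/L; min DO ≈ 3.83 mg/L; x_c ≈ 58.8 km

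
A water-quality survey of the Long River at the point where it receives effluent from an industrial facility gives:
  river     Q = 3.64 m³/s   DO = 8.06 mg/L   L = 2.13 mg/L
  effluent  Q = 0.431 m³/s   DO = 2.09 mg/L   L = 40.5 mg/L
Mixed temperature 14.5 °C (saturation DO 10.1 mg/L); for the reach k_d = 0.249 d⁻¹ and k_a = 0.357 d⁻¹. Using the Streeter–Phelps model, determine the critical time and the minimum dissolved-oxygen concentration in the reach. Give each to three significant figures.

t_c ≈ 1.42 d; minimum DO ≈ 7.07 mg/L

Mixed DO = (3.64×8.06 + 0.431×2.09)/(3.64+0.431) = 30.24/4.071 = 7.428 mg/L.
Mixed L₀ = (3.64×2.13 + 0.431×40.5)/(4.071) = 25.21/4.071 = 6.192 mg/L.
Initial deficit D₀ = C_s − DO₀ = 10.1 − 7.428 = 2.672 mg/L.
t_c = (1/0.1080) ln[(0.357/0.249)(1 − 2.672×0.1080/(0.249×6.192))] = 9.259 × ln(1.165) = 1.417 d.
D_c = (0.249/0.357) × 6.192 × e^(−0.249×1.417) = 0.6975 × 6.192 × 0.7027 = 3.035 mg/L.
Minimum DO = 10.1 − 3.035 = 7.065 mg/L.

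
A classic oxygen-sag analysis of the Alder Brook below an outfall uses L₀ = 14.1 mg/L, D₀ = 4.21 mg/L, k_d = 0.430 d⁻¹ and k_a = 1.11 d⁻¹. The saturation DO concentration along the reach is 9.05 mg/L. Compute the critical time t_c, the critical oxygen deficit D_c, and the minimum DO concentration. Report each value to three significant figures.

t_c ≈ 0.455 d; D_c ≈ 4.49 mg/L; min DO ≈ 4.56 mg/L

With k_a/k_d = 2.581 and 1 − D₀(k_a−k_d)/(k_d L₀) = 0.5278,
t_c = ln(2.581 × 0.5278) / (1.11 − 0.430) = ln(1.363) / 0.6800 = 0.3093/0.6800 = 0.4549 d.
L(t_c) = L₀ e^(−k_d t_c) = 14.1 × 0.8223 = 11.59 mg/L, and at the critical point k_a D_c = k_d L, so D_c = (0.430/1.11) × 11.59 = 4.492 mg/L.
Minimum DO = C_s − D_c = 9.05 − 4.492 = 4.558 mg/L.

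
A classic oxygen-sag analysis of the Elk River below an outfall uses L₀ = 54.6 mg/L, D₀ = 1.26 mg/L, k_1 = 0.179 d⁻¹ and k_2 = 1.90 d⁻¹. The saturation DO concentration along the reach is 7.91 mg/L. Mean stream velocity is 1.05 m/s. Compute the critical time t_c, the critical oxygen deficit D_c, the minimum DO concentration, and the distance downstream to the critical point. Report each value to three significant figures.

t_c = [1/(k_2−k_1)] ln[(k_2/k_1)(1 − D₀(k_2−k_1)/(k_1 L₀))]
= [1/(1.90−0.179)] ln[(1.90/0.179)(1 − 1.26×1.721/(0.179×54.6))]
= (1/1.721) ln[10.61 × 0.7781] = 0.5811 × ln(8.259) = 0.5811 × 2.111 = 1.227 d.
D_c = (k_1/k_2) L₀ e^(−k_1 t_c) = (0.179/1.90) × 54.6 × e^(−0.179×1.227) = 0.09421 × 54.6 × 0.8028 = 4.130 mg/L.
Minimum DO = C_s − D_c = 7.91 − 4.130 = 3.780 mg/L.
x_c = v t_c = 1.05 m/s × 1.227 d × 86400 s/d = 111300 m ≈ 111 km.

t_c ≈ 1.23 d; D_c ≈ 4.13 mg/L; min DO ≈ 3.78 mg/L; x_c ≈ 111 km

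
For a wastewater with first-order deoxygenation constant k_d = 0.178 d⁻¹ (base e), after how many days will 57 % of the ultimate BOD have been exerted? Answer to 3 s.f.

y/L₀ = 1 − e^(−k_d t) = 0.57 ⇒ e^(−k_d t) = 0.430
t = −ln(0.430) / 0.178 = 0.8440 / 0.178 = 4.741 d.

t ≈ 4.74 d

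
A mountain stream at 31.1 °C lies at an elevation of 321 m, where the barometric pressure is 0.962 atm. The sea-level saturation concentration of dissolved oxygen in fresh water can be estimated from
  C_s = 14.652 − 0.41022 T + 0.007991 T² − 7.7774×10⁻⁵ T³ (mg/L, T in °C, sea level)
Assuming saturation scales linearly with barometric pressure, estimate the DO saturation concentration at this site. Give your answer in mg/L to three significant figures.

C_s ≈ 7.01 mg/L

At sea level: C_s = 14.652 − 0.41022×31.1 + 0.007991×31.1² − 7.7774×10⁻⁵×31.1³ = 7.284 mg/L.
Pressure correction: C_s' = 7.284 × 0.962 = 7.007 mg/L.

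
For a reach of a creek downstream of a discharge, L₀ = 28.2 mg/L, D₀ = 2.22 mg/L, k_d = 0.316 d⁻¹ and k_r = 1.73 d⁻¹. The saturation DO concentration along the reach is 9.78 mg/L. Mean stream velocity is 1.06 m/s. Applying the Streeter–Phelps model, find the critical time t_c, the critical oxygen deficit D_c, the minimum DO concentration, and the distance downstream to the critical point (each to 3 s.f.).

t_c = [1/(k_r−k_d)] ln[(k_r/k_d)(1 − D₀(k_r−k_d)/(k_d L₀))]
= [1/(1.73−0.316)] ln[(1.73/0.316)(1 − 2.22×1.414/(0.316×28.2))]
= (1/1.414) ln[5.475 × 0.6477] = 0.7072 × ln(3.546) = 0.7072 × 1.266 = 0.8952 d.
D_c = (k_d/k_r) L₀ e^(−k_d t_c) = (0.316/1.73) × 28.2 × e^(−0.316×0.8952) = 0.1827 × 28.2 × 0.7536 = 3.882 mg/L.
Minimum DO = C_s − D_c = 9.78 − 3.882 = 5.898 mg/L.
x_c = v t_c = 1.06 m/s × 0.8952 d × 86400 s/d = 81990 m ≈ 82.0 km.

t_c ≈ 0.895 d; D_c ≈ 3.88 mg/L; min DO ≈ 5.90 mg/L; x_c ≈ 82.0 km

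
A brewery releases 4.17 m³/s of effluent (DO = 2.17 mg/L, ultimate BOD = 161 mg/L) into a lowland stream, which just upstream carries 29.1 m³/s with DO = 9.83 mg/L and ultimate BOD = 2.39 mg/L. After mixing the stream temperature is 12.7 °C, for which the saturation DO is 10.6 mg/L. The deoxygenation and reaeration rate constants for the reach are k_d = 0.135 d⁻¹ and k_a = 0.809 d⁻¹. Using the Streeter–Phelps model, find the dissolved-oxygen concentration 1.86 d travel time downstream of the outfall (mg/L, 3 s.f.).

DO ≈ 7.74 mg/L

Mixed DO = (29.1×9.83 + 4.17×2.17)/(29.1+4.17) = 295.1/33.27 = 8.870 mg/L.
Mixed L₀ = (29.1×2.39 + 4.17×161)/(33.27) = 740.9/33.27 = 22.27 mg/L.
Initial deficit D₀ = C_s − DO₀ = 10.6 − 8.870 = 1.730 mg/L.
D(1.86) = [0.135×22.27/(0.809−0.135)](e^(−0.135×1.86) − e^(−0.809×1.86)) + 1.730 e^(−0.809×1.86)
= 4.461 × (0.7779 − 0.2221) + 1.730 × 0.2221 = 2.864 mg/L.
DO = 10.6 − 2.864 = 7.736 mg/L.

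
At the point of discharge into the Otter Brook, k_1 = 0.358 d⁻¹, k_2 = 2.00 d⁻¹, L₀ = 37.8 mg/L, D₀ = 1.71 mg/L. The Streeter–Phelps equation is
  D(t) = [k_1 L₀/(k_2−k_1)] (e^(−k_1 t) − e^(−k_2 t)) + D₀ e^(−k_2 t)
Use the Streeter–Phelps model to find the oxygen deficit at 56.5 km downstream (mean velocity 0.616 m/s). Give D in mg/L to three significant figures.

D ≈ 4.85 mg/L

Travel time t = x/v = 56.5 km / (0.616 m/s) = 56500 m / 0.616 m/s = 91720 s = 1.062 d.
k_1 L₀/(k_2−k_1) = 0.358×37.8/(2.00−0.358) = 13.53/1.642 = 8.241 mg/L.
e^(−k_1 t) = e^(−0.358×1.062) = 0.6838; e^(−k_2 t) = e^(−2.00×1.062) = 0.1197.
D = 8.241 × (0.6838 − 0.1197) + 1.71 × 0.1197 = 4.650 + 0.2046 = 4.854 mg/L.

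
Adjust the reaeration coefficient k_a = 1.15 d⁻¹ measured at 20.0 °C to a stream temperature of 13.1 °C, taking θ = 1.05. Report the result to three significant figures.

k_a(T₂) = k_a(T₁) · θ^(T₂−T₁) = 1.15 × 1.05^(13.1−20.0)
= 1.15 × 1.05^-6.90 = 1.15 × 0.7142 = 0.8213 d⁻¹.

k_a ≈ 0.821 d⁻¹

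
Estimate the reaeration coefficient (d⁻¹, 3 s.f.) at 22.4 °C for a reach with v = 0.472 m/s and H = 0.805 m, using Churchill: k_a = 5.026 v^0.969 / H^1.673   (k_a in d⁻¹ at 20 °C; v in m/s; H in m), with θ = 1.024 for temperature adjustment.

k_a ≈ 3.69 d⁻¹

k_a(20) = 5.026 × 0.472^0.969 / 0.805^1.673 = 5.026 × 0.4831 / 0.6957 = 3.490 d⁻¹.
k_a(22.4) = 3.490 × 1.024^(22.4−20) = 3.490 × 1.059 = 3.695 d⁻¹.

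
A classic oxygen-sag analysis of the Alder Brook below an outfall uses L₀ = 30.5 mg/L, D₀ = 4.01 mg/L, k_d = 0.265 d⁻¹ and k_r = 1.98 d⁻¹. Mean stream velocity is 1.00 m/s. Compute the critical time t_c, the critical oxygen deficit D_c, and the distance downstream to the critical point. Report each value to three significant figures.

With k_r/k_d = 7.472 and 1 − D₀(k_r−k_d)/(k_d L₀) = 0.1491,
t_c = ln(7.472 × 0.1491) / (1.98 − 0.265) = ln(1.114) / 1.715 = 0.1082/1.715 = 0.06309 d.
D_c = (k_d/k_r) L₀ e^(−k_d t_c) = (0.265/1.98) × 30.5 × e^(−0.265×0.06309) = 0.1338 × 30.5 × 0.9834 = 4.014 mg/L.
x_c = v t_c = 1.00 m/s × 0.06309 d × 86400 s/d = 5451 m ≈ 5.45 km.

t_c ≈ 0.0631 d; D_c ≈ 4.01 mg/L; x_c ≈ 5.45 km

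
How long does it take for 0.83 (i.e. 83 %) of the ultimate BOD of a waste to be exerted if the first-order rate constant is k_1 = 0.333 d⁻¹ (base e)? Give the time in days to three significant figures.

y/L₀ = 1 − e^(−k_1 t) = 0.83 ⇒ e^(−k_1 t) = 0.170
t = −ln(0.170) / 0.333 = 1.772 / 0.333 = 5.321 d.

t ≈ 5.32 d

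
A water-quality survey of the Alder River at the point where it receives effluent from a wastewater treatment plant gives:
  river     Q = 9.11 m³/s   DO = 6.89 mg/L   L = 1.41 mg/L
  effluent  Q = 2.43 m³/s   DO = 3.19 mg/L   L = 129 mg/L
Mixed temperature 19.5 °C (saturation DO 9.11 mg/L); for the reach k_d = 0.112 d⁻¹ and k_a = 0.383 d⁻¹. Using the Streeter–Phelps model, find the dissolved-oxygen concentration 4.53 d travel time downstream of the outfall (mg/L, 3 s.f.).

DO ≈ 3.61 mg/L

Mixed DO = (9.11×6.89 + 2.43×3.19)/(9.11+2.43) = 70.52/11.54 = 6.111 mg/L.
Mixed L₀ = (9.11×1.41 + 2.43×129)/(11.54) = 326.3/11.54 = 28.28 mg/L.
Initial deficit D₀ = C_s − DO₀ = 9.11 − 6.111 = 2.999 mg/L.
D(4.53) = [0.112×28.28/(0.383−0.112)](e^(−0.112×4.53) − e^(−0.383×4.53)) + 2.999 e^(−0.383×4.53)
= 11.69 × (0.6021 − 0.1764) + 2.999 × 0.1764 = 5.504 mg/L.
DO = 9.11 − 5.504 = 3.606 mg/L.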